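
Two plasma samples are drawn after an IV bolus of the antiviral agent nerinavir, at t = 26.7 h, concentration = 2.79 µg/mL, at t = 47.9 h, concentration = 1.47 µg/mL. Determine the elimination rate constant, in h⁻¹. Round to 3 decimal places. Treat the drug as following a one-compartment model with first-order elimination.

k = ln(C₁/C₂) / (t₂ − t₁) = ln(2.79/1.47) / (47.9 − 26.7)
  = 0.6408 / 21.20 = 0.03023 h⁻¹

0.030 h⁻¹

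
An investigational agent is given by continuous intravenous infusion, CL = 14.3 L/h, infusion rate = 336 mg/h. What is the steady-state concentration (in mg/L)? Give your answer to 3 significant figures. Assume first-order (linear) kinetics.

23.5 mg/L

At steady state Css = R₀ / CL = 336 / 14.30 = 23.50 mg/L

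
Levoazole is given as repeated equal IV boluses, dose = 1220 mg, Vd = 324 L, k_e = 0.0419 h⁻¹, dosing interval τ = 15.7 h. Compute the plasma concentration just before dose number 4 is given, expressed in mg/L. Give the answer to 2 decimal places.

3.48 mg/L

C₀ per dose = Dose / Vd = 1220 / 324 = 3.765 mg/L
Fraction remaining after one interval: r = e^(−kτ) = e^(−0.04190 × 15.7) = 0.5180
Before dose 4, 3 doses have been given (aged 1τ, 2τ, 3τ).
C_trough = C₀ × (r + r² + … + r^3) = C₀ × r(1−r^3)/(1−r)
        = 3.765 × 0.5180 × (1 − 0.1390) / (1 − 0.5180) = 3.484 mg/L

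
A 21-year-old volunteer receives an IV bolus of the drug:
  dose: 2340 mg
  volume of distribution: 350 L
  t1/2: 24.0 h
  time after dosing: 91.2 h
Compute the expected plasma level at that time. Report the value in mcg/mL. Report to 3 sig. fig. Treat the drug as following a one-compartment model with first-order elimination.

0.480 mcg/mL

C₀ = Dose / Vd = 2340 / 350 = 6.686 mg/L
k = ln2 / t½ = 0.693147 / 24.0 = 0.02888 h⁻¹
C = C₀ · e^(−k·t) = 6.686 × e^(−0.02888 × 91.2)
  = 6.686 × 0.07180 = 0.4801 mg/L
(0.4801 mg/L = 0.4801 mcg/mL)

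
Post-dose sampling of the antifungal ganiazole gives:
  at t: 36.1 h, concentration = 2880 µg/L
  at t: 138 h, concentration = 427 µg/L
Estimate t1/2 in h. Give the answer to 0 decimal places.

37 h

k = ln(C₁/C₂) / (t₂ − t₁) = ln(2880/427) / (138 − 36.1)
  = 1.909 / 101.9 = 0.01873 h⁻¹
t½ = ln2 / k = 0.693147 / 0.01873 = 37.01 h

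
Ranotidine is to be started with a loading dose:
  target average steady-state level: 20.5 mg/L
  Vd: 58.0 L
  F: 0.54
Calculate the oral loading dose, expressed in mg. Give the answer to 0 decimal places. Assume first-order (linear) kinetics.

2202 mg

LD = Css × Vd / F = 20.5 × 58.0 / 0.54 = 2202 mg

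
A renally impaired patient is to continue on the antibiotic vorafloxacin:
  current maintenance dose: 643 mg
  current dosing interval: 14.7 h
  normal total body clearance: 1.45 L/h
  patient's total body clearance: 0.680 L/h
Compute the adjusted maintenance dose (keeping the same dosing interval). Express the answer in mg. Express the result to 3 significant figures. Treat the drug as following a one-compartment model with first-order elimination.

To keep the same average steady-state level, dosing rate must scale with clearance.
CL ratio = 0.680 / 1.45 = 0.4690
New dose (same interval) = 643 × 0.4690 = 301.6 mg

302 mg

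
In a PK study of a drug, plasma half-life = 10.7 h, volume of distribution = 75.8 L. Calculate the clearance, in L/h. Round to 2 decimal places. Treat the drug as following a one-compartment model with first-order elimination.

k = ln2 / t½ = 0.693147 / 10.7 = 0.06478 h⁻¹
CL = k × Vd = 0.06478 × 75.8 = 4.910 L/h

4.91 L/h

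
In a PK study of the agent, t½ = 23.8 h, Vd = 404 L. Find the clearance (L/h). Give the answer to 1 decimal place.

k = ln2 / t½ = 0.693147 / 23.8 = 0.02912 h⁻¹
CL = k × Vd = 0.02912 × 404 = 11.76 L/h

11.8 L/h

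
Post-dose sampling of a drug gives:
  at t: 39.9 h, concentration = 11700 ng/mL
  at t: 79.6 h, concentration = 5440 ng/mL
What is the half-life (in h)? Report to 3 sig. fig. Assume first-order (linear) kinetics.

35.9 h

k = ln(C₁/C₂) / (t₂ − t₁) = ln(11700/5440) / (79.6 − 39.9)
  = 0.7658 / 39.70 = 0.01929 h⁻¹
t½ = ln2 / k = 0.693147 / 0.01929 = 35.93 h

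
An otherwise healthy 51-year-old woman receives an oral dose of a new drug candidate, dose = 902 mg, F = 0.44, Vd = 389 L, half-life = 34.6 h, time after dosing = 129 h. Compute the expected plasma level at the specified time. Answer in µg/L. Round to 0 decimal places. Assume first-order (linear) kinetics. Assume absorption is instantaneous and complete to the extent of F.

77 µg/L

Amount reaching circulation = F × Dose = 0.44 × 902.0 = 396.9 mg
C₀ = F·Dose / Vd = 396.9 / 389 = 1.020 mg/L
k = ln2 / t½ = 0.693147 / 34.6 = 0.02003 h⁻¹
C = C₀ · e^(−k·t) = 1.020 × e^(−0.02003 × 129)
  = 1.020 × 0.07548 = 0.07699 mg/L
Convert: 0.07699 mg/L × 1000 = 76.99 µg/L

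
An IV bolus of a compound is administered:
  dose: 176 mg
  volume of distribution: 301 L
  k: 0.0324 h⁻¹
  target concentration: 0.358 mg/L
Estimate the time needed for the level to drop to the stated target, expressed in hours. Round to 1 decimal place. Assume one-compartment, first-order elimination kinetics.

15.1 h

C₀ = Dose / Vd = 176.0 / 301 = 0.5847 mg/L
t = ln(C₀ / C) / k = ln(0.5847 / 0.358) / 0.03240
  = ln(1.633) / 0.03240 = 0.4904 / 0.03240 = 15.14 h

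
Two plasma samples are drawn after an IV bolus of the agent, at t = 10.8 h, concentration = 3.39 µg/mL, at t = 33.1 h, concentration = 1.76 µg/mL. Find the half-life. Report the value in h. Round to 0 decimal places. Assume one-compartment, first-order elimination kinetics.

24 h

k = ln(C₁/C₂) / (t₂ − t₁) = ln(3.39/1.76) / (33.1 − 10.8)
  = 0.6555 / 22.30 = 0.02939 h⁻¹
t½ = ln2 / k = 0.693147 / 0.02939 = 23.58 h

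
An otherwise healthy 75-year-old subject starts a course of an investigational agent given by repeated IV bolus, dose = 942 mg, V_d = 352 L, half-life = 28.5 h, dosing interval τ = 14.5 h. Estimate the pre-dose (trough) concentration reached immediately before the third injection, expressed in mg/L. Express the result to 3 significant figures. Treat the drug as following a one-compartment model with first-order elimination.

3.20 mg/L

C₀ per dose = Dose / Vd = 942 / 352 = 2.676 mg/L
k = ln2 / t½ = 0.693147 / 28.5 = 0.02432 h⁻¹
Fraction remaining after one interval: r = e^(−kτ) = e^(−0.02432 × 14.5) = 0.7028
Before dose 3, 2 doses have been given (aged 1τ, 2τ).
C_trough = C₀ × (r + r²) = 2.676 × (0.7028 + 0.4939) = 3.202 mg/L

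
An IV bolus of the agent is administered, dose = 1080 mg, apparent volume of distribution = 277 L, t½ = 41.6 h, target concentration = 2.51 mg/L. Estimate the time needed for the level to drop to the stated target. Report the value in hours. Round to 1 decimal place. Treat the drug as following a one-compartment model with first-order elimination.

C₀ = Dose / Vd = 1080 / 277 = 3.899 mg/L
k = ln2 / t½ = 0.693147 / 41.6 = 0.01666 h⁻¹
t = ln(C₀ / C) / k = ln(3.899 / 2.51) / 0.01666
  = ln(1.553) / 0.01666 = 0.4402 / 0.01666 = 26.42 h

26.4 h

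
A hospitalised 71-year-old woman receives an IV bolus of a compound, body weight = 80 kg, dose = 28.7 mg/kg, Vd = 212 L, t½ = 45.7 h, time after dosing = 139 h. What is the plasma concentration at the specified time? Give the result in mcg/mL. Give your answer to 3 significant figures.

1.32 mcg/mL

Total dose = 28.7 × 80 = 2296 mg
C₀ = Dose / Vd = 2296 / 212 = 10.83 mg/L
k = ln2 / t½ = 0.693147 / 45.7 = 0.01517 h⁻¹
C = C₀ · e^(−k·t) = 10.83 × e^(−0.01517 × 139)
  = 10.83 × 0.1214 = 1.315 mg/L
(1.315 mg/L = 1.315 mcg/mL)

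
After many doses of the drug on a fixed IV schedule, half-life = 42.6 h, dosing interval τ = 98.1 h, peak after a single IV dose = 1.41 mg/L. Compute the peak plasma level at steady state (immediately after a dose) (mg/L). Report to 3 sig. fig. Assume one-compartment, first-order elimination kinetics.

1.77 mg/L

k = ln2 / t½ = 0.693147 / 42.6 = 0.01627 h⁻¹
e^(−kτ) = e^(−0.01627 × 98.1) = 0.2027
Accumulation ratio R = 1 / (1 − e^(−kτ)) = 1 / (1 − 0.2027) = 1.254
Steady-state peak = C₀ × R = 1.41 × 1.254 = 1.768 mg/L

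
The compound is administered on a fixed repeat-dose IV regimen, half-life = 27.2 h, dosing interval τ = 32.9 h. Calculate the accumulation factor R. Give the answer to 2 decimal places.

k = ln2 / t½ = 0.693147 / 27.2 = 0.02548 h⁻¹
e^(−kτ) = e^(−0.02548 × 32.9) = 0.4324
Accumulation ratio R = 1 / (1 − e^(−kτ)) = 1 / (1 − 0.4324) = 1.762

1.76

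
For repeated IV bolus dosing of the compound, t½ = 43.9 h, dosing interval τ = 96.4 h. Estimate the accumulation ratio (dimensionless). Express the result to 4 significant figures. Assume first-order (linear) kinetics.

1.279

k = ln2 / t½ = 0.693147 / 43.9 = 0.01579 h⁻¹
e^(−kτ) = e^(−0.01579 × 96.4) = 0.2182
Accumulation ratio R = 1 / (1 − e^(−kτ)) = 1 / (1 − 0.2182) = 1.279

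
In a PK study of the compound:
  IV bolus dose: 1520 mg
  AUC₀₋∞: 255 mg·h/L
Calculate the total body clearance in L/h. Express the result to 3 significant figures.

CL = Dose / AUC = 1520 / 255 = 5.961 L/h

5.96 L/h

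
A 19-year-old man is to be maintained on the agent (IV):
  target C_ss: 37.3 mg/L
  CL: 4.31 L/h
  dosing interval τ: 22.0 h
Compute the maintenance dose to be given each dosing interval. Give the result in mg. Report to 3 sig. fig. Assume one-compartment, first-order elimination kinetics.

At steady state, Dose/τ = Css × CL.
Dose = Css × CL × τ = 37.3 × 4.310 × 22.0 = 3537 mg

3540 mg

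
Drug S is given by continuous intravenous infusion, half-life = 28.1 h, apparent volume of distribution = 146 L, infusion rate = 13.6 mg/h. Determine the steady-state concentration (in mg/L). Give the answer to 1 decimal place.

3.8 mg/L

k = ln2 / t½ = 0.693147 / 28.1 = 0.02467 h⁻¹
CL = k × Vd = 0.02467 × 146 = 3.602 L/h
At steady state Css = R₀ / CL = 13.6 / 3.602 = 3.776 mg/L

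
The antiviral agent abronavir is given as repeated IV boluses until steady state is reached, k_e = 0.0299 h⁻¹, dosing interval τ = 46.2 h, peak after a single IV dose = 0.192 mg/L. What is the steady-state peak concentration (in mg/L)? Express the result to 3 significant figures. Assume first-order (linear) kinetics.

0.256 mg/L

e^(−kτ) = e^(−0.02990 × 46.2) = 0.2512
Accumulation ratio R = 1 / (1 − e^(−kτ)) = 1 / (1 − 0.2512) = 1.335
Steady-state peak = C₀ × R = 0.192 × 1.335 = 0.2563 mg/L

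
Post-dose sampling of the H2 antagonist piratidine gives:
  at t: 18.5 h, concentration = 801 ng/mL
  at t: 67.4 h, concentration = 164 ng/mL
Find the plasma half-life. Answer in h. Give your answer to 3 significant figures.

k = ln(C₁/C₂) / (t₂ − t₁) = ln(801/164) / (67.4 − 18.5)
  = 1.586 / 48.90 = 0.03243 h⁻¹
t½ = ln2 / k = 0.693147 / 0.03243 = 21.37 h

21.4 h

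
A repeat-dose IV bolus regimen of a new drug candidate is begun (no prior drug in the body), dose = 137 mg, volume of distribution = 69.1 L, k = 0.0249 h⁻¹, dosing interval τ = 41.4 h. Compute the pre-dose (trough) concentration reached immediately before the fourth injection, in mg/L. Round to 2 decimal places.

1.05 mg/L

C₀ per dose = Dose / Vd = 137 / 69.1 = 1.983 mg/L
Fraction remaining after one interval: r = e^(−kτ) = e^(−0.02490 × 41.4) = 0.3567
Before dose 4, 3 doses have been given (aged 1τ, 2τ, 3τ).
C_trough = C₀ × (r + r² + … + r^3) = C₀ × r(1−r^3)/(1−r)
        = 1.983 × 0.3567 × (1 − 0.04538) / (1 − 0.3567) = 1.050 mg/L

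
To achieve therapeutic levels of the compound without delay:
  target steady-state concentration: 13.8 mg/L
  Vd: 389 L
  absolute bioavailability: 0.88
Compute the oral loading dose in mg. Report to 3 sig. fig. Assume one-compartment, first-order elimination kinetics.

6100 mg

LD = Css × Vd / F = 13.8 × 389 / 0.88 = 6100 mg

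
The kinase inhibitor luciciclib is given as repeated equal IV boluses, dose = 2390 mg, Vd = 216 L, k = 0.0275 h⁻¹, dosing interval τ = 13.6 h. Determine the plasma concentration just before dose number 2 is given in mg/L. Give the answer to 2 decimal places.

C₀ per dose = Dose / Vd = 2390 / 216 = 11.06 mg/L
Fraction remaining after one interval: r = e^(−kτ) = e^(−0.02750 × 13.6) = 0.6880
Before dose 2, 1 dose has been given (aged 1τ).
C_trough = C₀ × r = 11.06 × 0.6880 = 7.609 mg/L

7.61 mg/L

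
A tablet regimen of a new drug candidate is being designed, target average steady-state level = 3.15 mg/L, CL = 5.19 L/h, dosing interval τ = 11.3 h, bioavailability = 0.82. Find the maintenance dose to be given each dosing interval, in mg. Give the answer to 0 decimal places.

At steady state, F × (Dose/τ) = Css × CL.
Dose = Css × CL × τ / F = 3.15 × 5.190 × 11.3 / 0.82 = 225.3 mg

225 mg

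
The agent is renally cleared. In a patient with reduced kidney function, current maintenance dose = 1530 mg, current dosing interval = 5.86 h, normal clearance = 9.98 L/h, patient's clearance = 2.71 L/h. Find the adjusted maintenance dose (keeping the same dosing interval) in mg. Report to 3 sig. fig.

415 mg

To keep the same average steady-state level, dosing rate must scale with clearance.
CL ratio = 2.71 / 9.98 = 0.2715
New dose (same interval) = 1530 × 0.2715 = 415.4 mg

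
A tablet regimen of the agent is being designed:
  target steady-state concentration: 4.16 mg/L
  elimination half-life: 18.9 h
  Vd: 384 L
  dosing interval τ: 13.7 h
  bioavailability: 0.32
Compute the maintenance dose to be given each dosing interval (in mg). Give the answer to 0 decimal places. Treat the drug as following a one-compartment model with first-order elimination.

2508 mg

k = ln2 / t½ = 0.693147 / 18.9 = 0.03667 h⁻¹
CL = k × Vd = 0.03667 × 384 = 14.08 L/h
At steady state, F × (Dose/τ) = Css × CL.
Dose = Css × CL × τ / F = 4.16 × 14.08 × 13.7 / 0.32 = 2508 mg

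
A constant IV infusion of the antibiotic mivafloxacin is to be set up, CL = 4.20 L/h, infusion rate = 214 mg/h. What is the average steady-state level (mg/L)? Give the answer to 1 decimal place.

At steady state Css = R₀ / CL = 214 / 4.200 = 50.95 mg/L

51.0 mg/L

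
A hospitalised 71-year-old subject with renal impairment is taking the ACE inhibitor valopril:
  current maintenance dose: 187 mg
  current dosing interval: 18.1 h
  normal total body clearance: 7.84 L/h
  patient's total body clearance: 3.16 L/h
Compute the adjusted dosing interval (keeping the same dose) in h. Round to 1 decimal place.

44.9 h

To keep the same average steady-state level, dosing rate must scale with clearance.
CL ratio = 3.16 / 7.84 = 0.4031
New interval (same dose) = 18.1 / 0.4031 = 44.90 h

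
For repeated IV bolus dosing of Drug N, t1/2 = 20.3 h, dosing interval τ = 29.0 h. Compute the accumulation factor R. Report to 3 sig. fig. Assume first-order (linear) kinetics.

k = ln2 / t½ = 0.693147 / 20.3 = 0.03415 h⁻¹
e^(−kτ) = e^(−0.03415 × 29.0) = 0.3714
Accumulation ratio R = 1 / (1 − e^(−kτ)) = 1 / (1 − 0.3714) = 1.591

1.59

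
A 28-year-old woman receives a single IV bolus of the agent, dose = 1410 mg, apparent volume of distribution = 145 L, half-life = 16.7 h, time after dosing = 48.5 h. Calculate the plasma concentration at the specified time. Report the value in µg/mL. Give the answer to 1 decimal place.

1.3 µg/mL

C₀ = Dose / Vd = 1410 / 145 = 9.724 mg/L
k = ln2 / t½ = 0.693147 / 16.7 = 0.04151 h⁻¹
C = C₀ · e^(−k·t) = 9.724 × e^(−0.04151 × 48.5)
  = 9.724 × 0.1336 = 1.299 mg/L
(1.299 mg/L = 1.299 µg/mL)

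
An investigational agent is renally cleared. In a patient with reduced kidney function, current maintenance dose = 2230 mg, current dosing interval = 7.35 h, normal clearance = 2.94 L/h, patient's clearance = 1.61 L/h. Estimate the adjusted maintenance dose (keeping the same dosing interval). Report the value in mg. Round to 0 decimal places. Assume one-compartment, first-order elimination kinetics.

To keep the same average steady-state level, dosing rate must scale with clearance.
CL ratio = 1.61 / 2.94 = 0.5476
New dose (same interval) = 2230 × 0.5476 = 1221 mg

1221 mg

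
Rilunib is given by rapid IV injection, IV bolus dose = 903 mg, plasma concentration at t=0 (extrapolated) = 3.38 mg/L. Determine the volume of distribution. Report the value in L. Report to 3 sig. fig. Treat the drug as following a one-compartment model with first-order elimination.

Vd = Dose / C₀ = 903.0 / 3.38 = 267.2 L

267 L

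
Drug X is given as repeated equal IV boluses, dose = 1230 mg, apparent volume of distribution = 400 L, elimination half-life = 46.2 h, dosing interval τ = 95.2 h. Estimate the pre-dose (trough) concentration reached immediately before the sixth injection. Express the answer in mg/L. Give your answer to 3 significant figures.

C₀ per dose = Dose / Vd = 1230 / 400 = 3.075 mg/L
k = ln2 / t½ = 0.693147 / 46.2 = 0.01500 h⁻¹
Fraction remaining after one interval: r = e^(−kτ) = e^(−0.01500 × 95.2) = 0.2398
Before dose 6, 5 doses have been given (aged 1τ, 2τ, 3τ, 4τ, 5τ).
C_trough = C₀ × (r + r² + … + r^5) = C₀ × r(1−r^5)/(1−r)
        = 3.075 × 0.2398 × (1 − 0.0007930) / (1 − 0.2398) = 0.9692 mg/L

0.969 mg/L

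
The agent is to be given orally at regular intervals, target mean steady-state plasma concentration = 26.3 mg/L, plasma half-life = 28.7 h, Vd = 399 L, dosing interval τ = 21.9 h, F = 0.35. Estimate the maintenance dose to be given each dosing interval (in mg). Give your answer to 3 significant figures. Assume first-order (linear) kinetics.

15900 mg

k = ln2 / t½ = 0.693147 / 28.7 = 0.02415 h⁻¹
CL = k × Vd = 0.02415 × 399 = 9.636 L/h
At steady state, F × (Dose/τ) = Css × CL.
Dose = Css × CL × τ / F = 26.3 × 9.636 × 21.9 / 0.35 = 15860 mg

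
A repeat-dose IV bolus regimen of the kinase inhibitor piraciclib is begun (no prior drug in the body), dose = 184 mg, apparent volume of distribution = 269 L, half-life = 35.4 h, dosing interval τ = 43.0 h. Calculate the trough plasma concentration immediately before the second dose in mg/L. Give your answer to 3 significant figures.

C₀ per dose = Dose / Vd = 184 / 269 = 0.6840 mg/L
k = ln2 / t½ = 0.693147 / 35.4 = 0.01958 h⁻¹
Fraction remaining after one interval: r = e^(−kτ) = e^(−0.01958 × 43.0) = 0.4309
Before dose 2, 1 dose has been given (aged 1τ).
C_trough = C₀ × r = 0.6840 × 0.4309 = 0.2947 mg/L

0.295 mg/L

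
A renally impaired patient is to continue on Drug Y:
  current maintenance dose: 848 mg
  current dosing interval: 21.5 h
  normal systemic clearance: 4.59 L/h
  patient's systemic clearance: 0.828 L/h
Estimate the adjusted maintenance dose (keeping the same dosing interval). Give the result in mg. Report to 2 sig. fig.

To keep the same average steady-state level, dosing rate must scale with clearance.
CL ratio = 0.828 / 4.59 = 0.1804
New dose (same interval) = 848 × 0.1804 = 153.0 mg

150 mg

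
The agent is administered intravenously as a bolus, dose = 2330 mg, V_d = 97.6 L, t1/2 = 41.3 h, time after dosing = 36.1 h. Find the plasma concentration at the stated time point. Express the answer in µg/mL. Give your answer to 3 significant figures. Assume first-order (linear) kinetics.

C₀ = Dose / Vd = 2330 / 97.6 = 23.87 mg/L
k = ln2 / t½ = 0.693147 / 41.3 = 0.01678 h⁻¹
C = C₀ · e^(−k·t) = 23.87 × e^(−0.01678 × 36.1)
  = 23.87 × 0.5457 = 13.03 mg/L
(13.03 mg/L = 13.03 µg/mL)

13.0 µg/mL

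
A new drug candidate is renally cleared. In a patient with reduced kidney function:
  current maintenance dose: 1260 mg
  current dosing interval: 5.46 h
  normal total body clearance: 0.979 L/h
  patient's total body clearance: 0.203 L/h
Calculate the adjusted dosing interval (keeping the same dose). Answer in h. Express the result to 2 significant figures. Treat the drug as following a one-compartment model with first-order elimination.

To keep the same average steady-state level, dosing rate must scale with clearance.
CL ratio = 0.203 / 0.979 = 0.2074
New interval (same dose) = 5.46 / 0.2074 = 26.33 h

26 h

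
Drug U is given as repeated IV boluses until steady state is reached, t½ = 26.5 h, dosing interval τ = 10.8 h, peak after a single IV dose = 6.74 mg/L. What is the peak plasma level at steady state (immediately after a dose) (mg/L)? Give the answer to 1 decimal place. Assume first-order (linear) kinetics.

k = ln2 / t½ = 0.693147 / 26.5 = 0.02616 h⁻¹
e^(−kτ) = e^(−0.02616 × 10.8) = 0.7539
Accumulation ratio R = 1 / (1 − e^(−kτ)) = 1 / (1 − 0.7539) = 4.063
Steady-state peak = C₀ × R = 6.74 × 4.063 = 27.38 mg/L

27.4 mg/L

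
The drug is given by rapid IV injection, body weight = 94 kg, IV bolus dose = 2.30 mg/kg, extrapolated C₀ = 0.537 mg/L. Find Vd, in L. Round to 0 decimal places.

Dose = 2.30 × 94 = 216.2 mg
Vd = Dose / C₀ = 216.2 / 0.537 = 402.6 L

403 L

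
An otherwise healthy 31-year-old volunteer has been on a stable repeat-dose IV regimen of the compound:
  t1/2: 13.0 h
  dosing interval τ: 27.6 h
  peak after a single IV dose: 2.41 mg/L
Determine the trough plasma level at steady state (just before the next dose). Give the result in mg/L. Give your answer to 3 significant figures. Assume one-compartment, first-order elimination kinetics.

0.718 mg/L

k = ln2 / t½ = 0.693147 / 13.0 = 0.05332 h⁻¹
e^(−kτ) = e^(−0.05332 × 27.6) = 0.2296
Accumulation ratio R = 1 / (1 − e^(−kτ)) = 1 / (1 − 0.2296) = 1.298
Steady-state trough = C₀ × R × e^(−kτ) = 2.41 × 1.298 × 0.2296 = 0.7182 mg/L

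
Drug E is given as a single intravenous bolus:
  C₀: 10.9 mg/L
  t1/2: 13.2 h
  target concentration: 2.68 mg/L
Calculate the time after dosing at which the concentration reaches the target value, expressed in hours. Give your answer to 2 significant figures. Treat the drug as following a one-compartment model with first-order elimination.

27 h

k = ln2 / t½ = 0.693147 / 13.2 = 0.05251 h⁻¹
t = ln(C₀ / C) / k = ln(10.90 / 2.68) / 0.05251
  = ln(4.067) / 0.05251 = 1.403 / 0.05251 = 26.72 h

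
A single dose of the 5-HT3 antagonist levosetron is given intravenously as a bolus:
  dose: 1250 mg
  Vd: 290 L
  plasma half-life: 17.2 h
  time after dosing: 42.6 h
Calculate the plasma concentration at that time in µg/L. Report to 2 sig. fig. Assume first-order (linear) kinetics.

C₀ = Dose / Vd = 1250 / 290 = 4.310 mg/L
k = ln2 / t½ = 0.693147 / 17.2 = 0.04030 h⁻¹
C = C₀ · e^(−k·t) = 4.310 × e^(−0.04030 × 42.6)
  = 4.310 × 0.1796 = 0.7741 mg/L
Convert: 0.7741 mg/L × 1000 = 774.1 µg/L

770 µg/L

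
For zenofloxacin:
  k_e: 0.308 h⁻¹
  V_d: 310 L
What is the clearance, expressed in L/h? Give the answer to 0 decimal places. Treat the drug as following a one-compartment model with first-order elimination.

95 L/h

CL = k × Vd = 0.308 × 310 = 95.48 L/h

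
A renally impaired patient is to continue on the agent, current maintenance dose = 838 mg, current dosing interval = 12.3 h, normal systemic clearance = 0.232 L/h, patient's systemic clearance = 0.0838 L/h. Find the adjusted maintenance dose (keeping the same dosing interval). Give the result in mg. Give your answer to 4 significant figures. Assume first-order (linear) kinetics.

To keep the same average steady-state level, dosing rate must scale with clearance.
CL ratio = 0.0838 / 0.232 = 0.3612
New dose (same interval) = 838 × 0.3612 = 302.7 mg

302.7 mg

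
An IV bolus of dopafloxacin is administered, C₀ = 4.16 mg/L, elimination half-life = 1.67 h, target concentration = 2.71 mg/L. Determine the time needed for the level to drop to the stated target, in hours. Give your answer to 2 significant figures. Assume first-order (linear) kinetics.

1.0 h

k = ln2 / t½ = 0.693147 / 1.67 = 0.4151 h⁻¹
t = ln(C₀ / C) / k = ln(4.160 / 2.71) / 0.4151
  = ln(1.535) / 0.4151 = 0.4285 / 0.4151 = 1.032 h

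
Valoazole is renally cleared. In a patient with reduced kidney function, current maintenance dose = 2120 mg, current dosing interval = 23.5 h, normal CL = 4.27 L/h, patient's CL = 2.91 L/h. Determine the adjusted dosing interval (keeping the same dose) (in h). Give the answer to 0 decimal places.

34 h

To keep the same average steady-state level, dosing rate must scale with clearance.
CL ratio = 2.91 / 4.27 = 0.6815
New interval (same dose) = 23.5 / 0.6815 = 34.48 h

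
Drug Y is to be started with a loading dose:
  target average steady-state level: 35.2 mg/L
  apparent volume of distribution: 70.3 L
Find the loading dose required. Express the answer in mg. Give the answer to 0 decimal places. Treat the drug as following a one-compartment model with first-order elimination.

2475 mg

LD = Css × Vd = 35.2 × 70.3 = 2475 mg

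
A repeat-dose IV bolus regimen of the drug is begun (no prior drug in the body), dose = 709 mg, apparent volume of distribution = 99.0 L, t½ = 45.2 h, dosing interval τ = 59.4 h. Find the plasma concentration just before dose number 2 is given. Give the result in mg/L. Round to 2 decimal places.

C₀ per dose = Dose / Vd = 709 / 99.0 = 7.162 mg/L
k = ln2 / t½ = 0.693147 / 45.2 = 0.01534 h⁻¹
Fraction remaining after one interval: r = e^(−kτ) = e^(−0.01534 × 59.4) = 0.4020
Before dose 2, 1 dose has been given (aged 1τ).
C_trough = C₀ × r = 7.162 × 0.4020 = 2.879 mg/L

2.88 mg/L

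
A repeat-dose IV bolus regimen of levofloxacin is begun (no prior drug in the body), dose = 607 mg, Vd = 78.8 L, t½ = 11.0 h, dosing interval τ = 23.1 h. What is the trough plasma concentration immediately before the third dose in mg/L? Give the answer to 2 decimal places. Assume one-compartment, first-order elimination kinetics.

C₀ per dose = Dose / Vd = 607 / 78.8 = 7.703 mg/L
k = ln2 / t½ = 0.693147 / 11.0 = 0.06301 h⁻¹
Fraction remaining after one interval: r = e^(−kτ) = e^(−0.06301 × 23.1) = 0.2333
Before dose 3, 2 doses have been given (aged 1τ, 2τ).
C_trough = C₀ × (r + r²) = 7.703 × (0.2333 + 0.05443) = 2.216 mg/L

2.22 mg/L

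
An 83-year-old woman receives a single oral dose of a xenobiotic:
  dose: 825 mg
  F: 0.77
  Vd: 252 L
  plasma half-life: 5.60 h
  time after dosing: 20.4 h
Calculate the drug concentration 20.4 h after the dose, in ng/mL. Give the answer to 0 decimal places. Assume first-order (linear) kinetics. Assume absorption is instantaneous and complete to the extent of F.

202 ng/mL

Amount reaching circulation = F × Dose = 0.77 × 825.0 = 635.3 mg
C₀ = F·Dose / Vd = 635.3 / 252 = 2.521 mg/L
k = ln2 / t½ = 0.693147 / 5.60 = 0.1238 h⁻¹
C = C₀ · e^(−k·t) = 2.521 × e^(−0.1238 × 20.4)
  = 2.521 × 0.08002 = 0.2017 mg/L
Convert: 0.2017 mg/L × 1000 = 201.7 ng/mL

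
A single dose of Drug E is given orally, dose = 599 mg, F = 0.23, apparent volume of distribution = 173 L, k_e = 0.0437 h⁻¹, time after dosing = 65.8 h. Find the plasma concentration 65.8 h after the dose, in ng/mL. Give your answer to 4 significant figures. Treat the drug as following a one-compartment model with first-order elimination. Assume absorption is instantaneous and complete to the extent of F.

Amount reaching circulation = F × Dose = 0.23 × 599.0 = 137.8 mg
C₀ = F·Dose / Vd = 137.8 / 173 = 0.7965 mg/L
C = C₀ · e^(−k·t) = 0.7965 × e^(−0.04370 × 65.8)
  = 0.7965 × 0.05639 = 0.04491 mg/L
Convert: 0.04491 mg/L × 1000 = 44.91 ng/mL

44.91 ng/mL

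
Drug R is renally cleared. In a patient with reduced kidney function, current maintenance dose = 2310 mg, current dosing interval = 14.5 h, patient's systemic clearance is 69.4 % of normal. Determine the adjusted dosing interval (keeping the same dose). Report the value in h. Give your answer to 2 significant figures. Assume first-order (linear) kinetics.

To keep the same average steady-state level, dosing rate must scale with clearance.
CL ratio = 69.4 / 100 = 0.6940
New interval (same dose) = 14.5 / 0.6940 = 20.89 h

21 h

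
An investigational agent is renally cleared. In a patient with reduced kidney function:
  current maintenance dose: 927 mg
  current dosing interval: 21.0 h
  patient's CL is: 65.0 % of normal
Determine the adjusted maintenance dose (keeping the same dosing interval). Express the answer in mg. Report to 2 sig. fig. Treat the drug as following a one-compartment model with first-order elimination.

To keep the same average steady-state level, dosing rate must scale with clearance.
CL ratio = 65.0 / 100 = 0.6500
New dose (same interval) = 927 × 0.6500 = 602.6 mg

600 mg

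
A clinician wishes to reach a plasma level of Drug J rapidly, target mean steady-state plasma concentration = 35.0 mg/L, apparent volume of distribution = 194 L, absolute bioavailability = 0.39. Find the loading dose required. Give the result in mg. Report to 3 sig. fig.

17400 mg

LD = Css × Vd / F = 35.0 × 194 / 0.39 = 17410 mg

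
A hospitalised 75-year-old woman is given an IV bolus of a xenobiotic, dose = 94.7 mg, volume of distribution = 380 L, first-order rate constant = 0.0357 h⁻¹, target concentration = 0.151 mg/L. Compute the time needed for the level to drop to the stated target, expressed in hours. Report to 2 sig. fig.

14 h

C₀ = Dose / Vd = 94.70 / 380 = 0.2492 mg/L
t = ln(C₀ / C) / k = ln(0.2492 / 0.151) / 0.03570
  = ln(1.650) / 0.03570 = 0.5008 / 0.03570 = 14.03 h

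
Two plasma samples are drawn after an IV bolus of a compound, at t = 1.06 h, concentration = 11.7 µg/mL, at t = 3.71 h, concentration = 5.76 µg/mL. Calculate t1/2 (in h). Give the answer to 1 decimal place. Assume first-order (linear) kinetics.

2.6 h

k = ln(C₁/C₂) / (t₂ − t₁) = ln(11.7/5.76) / (3.71 − 1.06)
  = 0.7087 / 2.650 = 0.2674 h⁻¹
t½ = ln2 / k = 0.693147 / 0.2674 = 2.592 h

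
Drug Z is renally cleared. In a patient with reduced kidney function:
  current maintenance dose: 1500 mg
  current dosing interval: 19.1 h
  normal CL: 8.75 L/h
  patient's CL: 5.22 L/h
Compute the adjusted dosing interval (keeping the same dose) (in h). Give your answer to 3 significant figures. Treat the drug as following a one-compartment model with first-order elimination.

32.0 h

To keep the same average steady-state level, dosing rate must scale with clearance.
CL ratio = 5.22 / 8.75 = 0.5966
New interval (same dose) = 19.1 / 0.5966 = 32.01 h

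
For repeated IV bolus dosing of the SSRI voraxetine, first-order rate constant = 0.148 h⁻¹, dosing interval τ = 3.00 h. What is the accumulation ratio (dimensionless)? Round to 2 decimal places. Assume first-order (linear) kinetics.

2.79

e^(−kτ) = e^(−0.1480 × 3.00) = 0.6415
Accumulation ratio R = 1 / (1 − e^(−kτ)) = 1 / (1 − 0.6415) = 2.789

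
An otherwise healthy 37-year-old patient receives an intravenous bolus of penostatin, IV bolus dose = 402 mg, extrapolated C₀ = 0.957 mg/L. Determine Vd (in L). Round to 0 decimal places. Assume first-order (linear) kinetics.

420 L

Vd = Dose / C₀ = 402.0 / 0.957 = 420.1 L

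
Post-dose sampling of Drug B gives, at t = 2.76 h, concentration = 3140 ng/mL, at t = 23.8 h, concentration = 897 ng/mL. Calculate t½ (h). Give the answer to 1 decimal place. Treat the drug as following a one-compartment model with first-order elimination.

k = ln(C₁/C₂) / (t₂ − t₁) = ln(3140/897) / (23.8 − 2.76)
  = 1.253 / 21.04 = 0.05955 h⁻¹
t½ = ln2 / k = 0.693147 / 0.05955 = 11.64 h

11.6 h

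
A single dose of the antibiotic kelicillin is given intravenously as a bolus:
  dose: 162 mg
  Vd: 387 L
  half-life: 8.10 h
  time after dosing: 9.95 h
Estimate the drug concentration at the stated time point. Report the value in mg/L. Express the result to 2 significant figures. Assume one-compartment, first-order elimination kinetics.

C₀ = Dose / Vd = 162.0 / 387 = 0.4186 mg/L
k = ln2 / t½ = 0.693147 / 8.10 = 0.08557 h⁻¹
C = C₀ · e^(−k·t) = 0.4186 × e^(−0.08557 × 9.95)
  = 0.4186 × 0.4268 = 0.1787 mg/L

0.18 mg/L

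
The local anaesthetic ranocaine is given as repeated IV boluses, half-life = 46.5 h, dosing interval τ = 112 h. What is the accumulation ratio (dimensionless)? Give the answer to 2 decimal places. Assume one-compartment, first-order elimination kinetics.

k = ln2 / t½ = 0.693147 / 46.5 = 0.01491 h⁻¹
e^(−kτ) = e^(−0.01491 × 112) = 0.1883
Accumulation ratio R = 1 / (1 − e^(−kτ)) = 1 / (1 − 0.1883) = 1.232

1.23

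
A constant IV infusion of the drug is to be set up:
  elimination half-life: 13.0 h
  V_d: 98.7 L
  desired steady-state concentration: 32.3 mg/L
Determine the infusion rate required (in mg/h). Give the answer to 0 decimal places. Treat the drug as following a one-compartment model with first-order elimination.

170 mg/h

k = ln2 / t½ = 0.693147 / 13.0 = 0.05332 h⁻¹
CL = k × Vd = 0.05332 × 98.7 = 5.263 L/h
At steady state, infusion rate R₀ = Css × CL = 32.3 × 5.263 = 170.0 mg/h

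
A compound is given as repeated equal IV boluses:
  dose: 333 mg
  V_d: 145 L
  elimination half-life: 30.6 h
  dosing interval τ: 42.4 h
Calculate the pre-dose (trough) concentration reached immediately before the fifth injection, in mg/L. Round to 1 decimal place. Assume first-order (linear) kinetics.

C₀ per dose = Dose / Vd = 333 / 145 = 2.297 mg/L
k = ln2 / t½ = 0.693147 / 30.6 = 0.02265 h⁻¹
Fraction remaining after one interval: r = e^(−kτ) = e^(−0.02265 × 42.4) = 0.3828
Before dose 5, 4 doses have been given (aged 1τ, 2τ, 3τ, 4τ).
C_trough = C₀ × (r + r² + … + r^4) = C₀ × r(1−r^4)/(1−r)
        = 2.297 × 0.3828 × (1 − 0.02147) / (1 − 0.3828) = 1.394 mg/L

1.4 mg/L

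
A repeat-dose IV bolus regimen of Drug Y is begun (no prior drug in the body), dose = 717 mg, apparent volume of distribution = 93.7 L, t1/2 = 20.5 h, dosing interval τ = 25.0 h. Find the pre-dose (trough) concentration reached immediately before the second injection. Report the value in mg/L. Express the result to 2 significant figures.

C₀ per dose = Dose / Vd = 717 / 93.7 = 7.652 mg/L
k = ln2 / t½ = 0.693147 / 20.5 = 0.03381 h⁻¹
Fraction remaining after one interval: r = e^(−kτ) = e^(−0.03381 × 25.0) = 0.4294
Before dose 2, 1 dose has been given (aged 1τ).
C_trough = C₀ × r = 7.652 × 0.4294 = 3.286 mg/L

3.3 mg/L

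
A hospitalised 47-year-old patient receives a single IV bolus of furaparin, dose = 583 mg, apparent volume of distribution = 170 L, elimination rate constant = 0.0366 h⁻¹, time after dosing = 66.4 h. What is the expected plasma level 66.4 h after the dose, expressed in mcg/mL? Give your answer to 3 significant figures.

0.302 mcg/mL

C₀ = Dose / Vd = 583.0 / 170 = 3.429 mg/L
C = C₀ · e^(−k·t) = 3.429 × e^(−0.03660 × 66.4)
  = 3.429 × 0.08802 = 0.3018 mg/L
(0.3018 mg/L = 0.3018 mcg/mL)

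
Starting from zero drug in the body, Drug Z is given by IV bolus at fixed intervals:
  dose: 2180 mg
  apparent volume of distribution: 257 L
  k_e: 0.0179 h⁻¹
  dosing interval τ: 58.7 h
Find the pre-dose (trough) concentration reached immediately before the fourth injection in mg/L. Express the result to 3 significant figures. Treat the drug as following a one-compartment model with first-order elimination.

C₀ per dose = Dose / Vd = 2180 / 257 = 8.482 mg/L
Fraction remaining after one interval: r = e^(−kτ) = e^(−0.01790 × 58.7) = 0.3497
Before dose 4, 3 doses have been given (aged 1τ, 2τ, 3τ).
C_trough = C₀ × (r + r² + … + r^3) = C₀ × r(1−r^3)/(1−r)
        = 8.482 × 0.3497 × (1 − 0.04276) / (1 − 0.3497) = 4.366 mg/L

4.37 mg/L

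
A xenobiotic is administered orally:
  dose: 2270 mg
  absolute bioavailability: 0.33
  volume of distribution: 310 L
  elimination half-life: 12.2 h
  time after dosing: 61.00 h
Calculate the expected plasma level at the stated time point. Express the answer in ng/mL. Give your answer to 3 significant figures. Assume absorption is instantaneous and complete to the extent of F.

Amount reaching circulation = F × Dose = 0.33 × 2270 = 749.1 mg
C₀ = F·Dose / Vd = 749.1 / 310 = 2.416 mg/L
k = ln2 / t½ = 0.693147 / 12.2 = 0.05682 h⁻¹
t / t½ = 61.00 / 12.2 = 5 half-lives
C = C₀ × (1/2)^5 = 2.416 × 0.03125 = 0.07550 mg/L
Convert: 0.07550 mg/L × 1000 = 75.50 ng/mL

75.5 ng/mL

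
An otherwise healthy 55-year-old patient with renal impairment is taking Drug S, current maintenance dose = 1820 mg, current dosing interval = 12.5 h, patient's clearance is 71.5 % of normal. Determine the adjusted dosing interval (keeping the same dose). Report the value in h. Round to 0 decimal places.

17 h

To keep the same average steady-state level, dosing rate must scale with clearance.
CL ratio = 71.5 / 100 = 0.7150
New interval (same dose) = 12.5 / 0.7150 = 17.48 h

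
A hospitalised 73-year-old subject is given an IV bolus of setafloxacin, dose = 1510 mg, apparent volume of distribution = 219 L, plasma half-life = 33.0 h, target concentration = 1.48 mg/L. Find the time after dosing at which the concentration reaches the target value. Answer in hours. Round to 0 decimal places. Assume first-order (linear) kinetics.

73 h

C₀ = Dose / Vd = 1510 / 219 = 6.895 mg/L
k = ln2 / t½ = 0.693147 / 33.0 = 0.02100 h⁻¹
t = ln(C₀ / C) / k = ln(6.895 / 1.48) / 0.02100
  = ln(4.659) / 0.02100 = 1.539 / 0.02100 = 73.29 h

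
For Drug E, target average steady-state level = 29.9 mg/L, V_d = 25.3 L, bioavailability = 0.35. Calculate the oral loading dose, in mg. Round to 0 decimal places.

LD = Css × Vd / F = 29.9 × 25.3 / 0.35 = 2161 mg

2161 mg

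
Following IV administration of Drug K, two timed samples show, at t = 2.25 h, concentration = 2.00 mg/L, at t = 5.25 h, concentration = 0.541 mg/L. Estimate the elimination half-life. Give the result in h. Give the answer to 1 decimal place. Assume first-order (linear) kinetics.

k = ln(C₁/C₂) / (t₂ − t₁) = ln(2.00/0.541) / (5.25 − 2.25)
  = 1.307 / 3.000 = 0.4357 h⁻¹
t½ = ln2 / k = 0.693147 / 0.4357 = 1.591 h

1.6 h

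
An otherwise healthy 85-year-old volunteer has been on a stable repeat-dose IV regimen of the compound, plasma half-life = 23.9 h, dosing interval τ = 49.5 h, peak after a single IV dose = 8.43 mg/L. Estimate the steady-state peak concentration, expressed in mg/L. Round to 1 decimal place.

11.1 mg/L

k = ln2 / t½ = 0.693147 / 23.9 = 0.02900 h⁻¹
e^(−kτ) = e^(−0.02900 × 49.5) = 0.2380
Accumulation ratio R = 1 / (1 − e^(−kτ)) = 1 / (1 − 0.2380) = 1.312
Steady-state peak = C₀ × R = 8.43 × 1.312 = 11.06 mg/L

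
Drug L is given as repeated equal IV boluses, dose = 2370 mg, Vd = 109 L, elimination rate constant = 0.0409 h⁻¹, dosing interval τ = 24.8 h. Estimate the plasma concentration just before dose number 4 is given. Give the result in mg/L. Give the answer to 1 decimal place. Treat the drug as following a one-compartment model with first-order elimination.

C₀ per dose = Dose / Vd = 2370 / 109 = 21.74 mg/L
Fraction remaining after one interval: r = e^(−kτ) = e^(−0.04090 × 24.8) = 0.3626
Before dose 4, 3 doses have been given (aged 1τ, 2τ, 3τ).
C_trough = C₀ × (r + r² + … + r^3) = C₀ × r(1−r^3)/(1−r)
        = 21.74 × 0.3626 × (1 − 0.04767) / (1 − 0.3626) = 11.78 mg/L

11.8 mg/L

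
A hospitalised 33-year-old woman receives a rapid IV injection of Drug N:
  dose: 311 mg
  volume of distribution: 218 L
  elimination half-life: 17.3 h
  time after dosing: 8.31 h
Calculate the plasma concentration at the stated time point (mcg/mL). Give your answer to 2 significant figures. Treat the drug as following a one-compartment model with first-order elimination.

C₀ = Dose / Vd = 311.0 / 218 = 1.427 mg/L
k = ln2 / t½ = 0.693147 / 17.3 = 0.04007 h⁻¹
C = C₀ · e^(−k·t) = 1.427 × e^(−0.04007 × 8.31)
  = 1.427 × 0.7168 = 1.023 mg/L
(1.023 mg/L = 1.023 mcg/mL)

1.0 mcg/mL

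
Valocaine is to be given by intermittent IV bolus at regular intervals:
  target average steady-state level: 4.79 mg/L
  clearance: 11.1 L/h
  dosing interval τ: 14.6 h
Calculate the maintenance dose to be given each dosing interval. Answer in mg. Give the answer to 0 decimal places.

776 mg

At steady state, Dose/τ = Css × CL.
Dose = Css × CL × τ = 4.79 × 11.10 × 14.6 = 776.3 mg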